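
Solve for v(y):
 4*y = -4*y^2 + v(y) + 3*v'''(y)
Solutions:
 v(y) = C3*exp(-3^(2/3)*y/3) + 4*y^2 + 4*y + (C1*sin(3^(1/6)*y/2) + C2*cos(3^(1/6)*y/2))*exp(3^(2/3)*y/6)


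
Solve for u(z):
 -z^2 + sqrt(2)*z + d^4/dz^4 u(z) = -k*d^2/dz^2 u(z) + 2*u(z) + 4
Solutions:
 u(z) = C1*exp(-sqrt(2)*z*sqrt(-k - sqrt(k^2 + 8))/2) + C2*exp(sqrt(2)*z*sqrt(-k - sqrt(k^2 + 8))/2) + C3*exp(-sqrt(2)*z*sqrt(-k + sqrt(k^2 + 8))/2) + C4*exp(sqrt(2)*z*sqrt(-k + sqrt(k^2 + 8))/2) - k/2 - z^2/2 + sqrt(2)*z/2 - 2


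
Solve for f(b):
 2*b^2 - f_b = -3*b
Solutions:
 f(b) = C1 + 2*b^3/3 + 3*b^2/2


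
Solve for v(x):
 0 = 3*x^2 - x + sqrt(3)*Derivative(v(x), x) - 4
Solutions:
 v(x) = C1 - sqrt(3)*x^3/3 + sqrt(3)*x^2/6 + 4*sqrt(3)*x/3


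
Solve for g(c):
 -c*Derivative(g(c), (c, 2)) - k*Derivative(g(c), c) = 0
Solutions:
 g(c) = C1 + c^(1 - re(k))*(C2*sin(log(c)*Abs(im(k))) + C3*cos(log(c)*im(k)))


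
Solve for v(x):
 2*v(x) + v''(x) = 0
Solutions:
 v(x) = C1*sin(sqrt(2)*x) + C2*cos(sqrt(2)*x)


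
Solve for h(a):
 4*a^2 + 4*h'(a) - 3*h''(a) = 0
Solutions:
 h(a) = C1 + C2*exp(4*a/3) - a^3/3 - 3*a^2/4 - 9*a/8


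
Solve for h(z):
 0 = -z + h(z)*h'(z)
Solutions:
 h(z) = -sqrt(C1 + z^2)
 h(z) = sqrt(C1 + z^2)


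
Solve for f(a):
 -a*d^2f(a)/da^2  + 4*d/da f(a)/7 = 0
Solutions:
 f(a) = C1 + C2*a^(11/7)


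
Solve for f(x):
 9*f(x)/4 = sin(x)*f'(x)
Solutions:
 f(x) = C1*(cos(x) - 1)^(9/8)/(cos(x) + 1)^(9/8)


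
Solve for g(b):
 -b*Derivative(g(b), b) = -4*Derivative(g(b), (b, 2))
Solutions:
 g(b) = C1 + C2*erfi(sqrt(2)*b/4)


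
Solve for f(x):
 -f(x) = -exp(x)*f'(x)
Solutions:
 f(x) = C1*exp(-exp(-x))


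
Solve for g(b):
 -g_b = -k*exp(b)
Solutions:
 g(b) = C1 + k*exp(b)


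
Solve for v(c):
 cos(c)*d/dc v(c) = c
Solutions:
 v(c) = C1 + Integral(c/cos(c), c)


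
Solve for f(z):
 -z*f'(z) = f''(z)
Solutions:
 f(z) = C1 + C2*erf(sqrt(2)*z/2)


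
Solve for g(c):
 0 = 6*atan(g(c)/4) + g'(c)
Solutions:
 Integral(1/atan(_y/4), (_y, g(c))) = C1 - 6*c


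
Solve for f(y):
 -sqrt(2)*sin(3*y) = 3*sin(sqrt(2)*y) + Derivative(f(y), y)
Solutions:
 f(y) = C1 + sqrt(2)*cos(3*y)/3 + 3*sqrt(2)*cos(sqrt(2)*y)/2


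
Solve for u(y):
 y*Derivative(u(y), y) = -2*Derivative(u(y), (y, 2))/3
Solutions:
 u(y) = C1 + C2*erf(sqrt(3)*y/2)


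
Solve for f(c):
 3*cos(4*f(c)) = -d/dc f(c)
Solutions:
 f(c) = -asin((C1 + exp(24*c))/(C1 - exp(24*c)))/4 + pi/4
 f(c) = asin((C1 + exp(24*c))/(C1 - exp(24*c)))/4


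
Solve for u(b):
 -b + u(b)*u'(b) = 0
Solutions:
 u(b) = -sqrt(C1 + b^2)
 u(b) = sqrt(C1 + b^2)


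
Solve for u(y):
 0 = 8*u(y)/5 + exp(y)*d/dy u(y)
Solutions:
 u(y) = C1*exp(8*exp(-y)/5)


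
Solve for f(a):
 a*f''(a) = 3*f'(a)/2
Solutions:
 f(a) = C1 + C2*a^(5/2)


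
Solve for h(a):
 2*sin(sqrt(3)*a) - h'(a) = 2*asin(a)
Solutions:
 h(a) = C1 - 2*a*asin(a) - 2*sqrt(1 - a^2) - 2*sqrt(3)*cos(sqrt(3)*a)/3


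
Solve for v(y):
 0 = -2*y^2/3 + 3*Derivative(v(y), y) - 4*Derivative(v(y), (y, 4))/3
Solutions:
 v(y) = C1 + C4*exp(2^(1/3)*3^(2/3)*y/2) + 2*y^3/27 + (C2*sin(3*2^(1/3)*3^(1/6)*y/4) + C3*cos(3*2^(1/3)*3^(1/6)*y/4))*exp(-2^(1/3)*3^(2/3)*y/4)


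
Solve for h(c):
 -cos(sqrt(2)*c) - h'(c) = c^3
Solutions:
 h(c) = C1 - c^4/4 - sqrt(2)*sin(sqrt(2)*c)/2


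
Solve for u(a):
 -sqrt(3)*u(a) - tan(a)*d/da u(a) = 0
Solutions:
 u(a) = C1/sin(a)^(sqrt(3))


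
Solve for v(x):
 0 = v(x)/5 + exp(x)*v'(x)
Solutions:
 v(x) = C1*exp(exp(-x)/5)


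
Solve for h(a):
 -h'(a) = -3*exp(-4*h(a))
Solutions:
 h(a) = log(-I*(C1 + 12*a)^(1/4))
 h(a) = log(I*(C1 + 12*a)^(1/4))
 h(a) = log(-(C1 + 12*a)^(1/4))
 h(a) = log(C1 + 12*a)/4


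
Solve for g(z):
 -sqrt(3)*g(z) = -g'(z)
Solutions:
 g(z) = C1*exp(sqrt(3)*z)


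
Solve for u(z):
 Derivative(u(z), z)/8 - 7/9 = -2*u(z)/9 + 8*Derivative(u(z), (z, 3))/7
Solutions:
 u(z) = C1*exp(-21^(1/3)*z*(21^(1/3)/(5*sqrt(163) + 64)^(1/3) + (5*sqrt(163) + 64)^(1/3))/48)*sin(3^(1/6)*7^(1/3)*z*(-3^(2/3)*(5*sqrt(163) + 64)^(1/3) + 3*7^(1/3)/(5*sqrt(163) + 64)^(1/3))/48) + C2*exp(-21^(1/3)*z*(21^(1/3)/(5*sqrt(163) + 64)^(1/3) + (5*sqrt(163) + 64)^(1/3))/48)*cos(3^(1/6)*7^(1/3)*z*(-3^(2/3)*(5*sqrt(163) + 64)^(1/3) + 3*7^(1/3)/(5*sqrt(163) + 64)^(1/3))/48) + C3*exp(21^(1/3)*z*(21^(1/3)/(5*sqrt(163) + 64)^(1/3) + (5*sqrt(163) + 64)^(1/3))/24) + 7/2


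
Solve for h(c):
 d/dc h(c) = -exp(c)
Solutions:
 h(c) = C1 - exp(c)


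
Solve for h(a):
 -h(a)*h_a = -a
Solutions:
 h(a) = -sqrt(C1 + a^2)
 h(a) = sqrt(C1 + a^2)


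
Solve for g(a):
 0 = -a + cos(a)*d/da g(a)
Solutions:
 g(a) = C1 + Integral(a/cos(a), a)


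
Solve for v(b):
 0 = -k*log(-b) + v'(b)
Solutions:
 v(b) = C1 + b*k*log(-b) - b*k


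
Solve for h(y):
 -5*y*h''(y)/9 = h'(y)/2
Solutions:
 h(y) = C1 + C2*y^(1/10)


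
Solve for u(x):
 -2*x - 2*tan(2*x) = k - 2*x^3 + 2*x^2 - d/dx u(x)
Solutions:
 u(x) = C1 + k*x - x^4/2 + 2*x^3/3 + x^2 - log(cos(2*x))


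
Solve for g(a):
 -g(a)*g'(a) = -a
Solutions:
 g(a) = -sqrt(C1 + a^2)
 g(a) = sqrt(C1 + a^2)


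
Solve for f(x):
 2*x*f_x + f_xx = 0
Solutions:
 f(x) = C1 + C2*erf(x)


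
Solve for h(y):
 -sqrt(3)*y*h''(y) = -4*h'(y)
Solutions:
 h(y) = C1 + C2*y^(1 + 4*sqrt(3)/3)


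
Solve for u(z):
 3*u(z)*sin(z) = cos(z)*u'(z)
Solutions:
 u(z) = C1/cos(z)^3


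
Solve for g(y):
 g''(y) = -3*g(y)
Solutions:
 g(y) = C1*sin(sqrt(3)*y) + C2*cos(sqrt(3)*y)


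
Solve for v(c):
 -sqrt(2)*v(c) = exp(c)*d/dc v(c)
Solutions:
 v(c) = C1*exp(sqrt(2)*exp(-c))


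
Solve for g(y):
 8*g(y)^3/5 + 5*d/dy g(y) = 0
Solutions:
 g(y) = -5*sqrt(2)*sqrt(-1/(C1 - 8*y))/2
 g(y) = 5*sqrt(2)*sqrt(-1/(C1 - 8*y))/2


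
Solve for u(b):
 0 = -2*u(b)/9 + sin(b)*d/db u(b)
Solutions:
 u(b) = C1*(cos(b) - 1)^(1/9)/(cos(b) + 1)^(1/9)


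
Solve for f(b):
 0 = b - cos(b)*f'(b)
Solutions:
 f(b) = C1 + Integral(b/cos(b), b)


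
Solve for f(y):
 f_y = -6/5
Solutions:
 f(y) = C1 - 6*y/5


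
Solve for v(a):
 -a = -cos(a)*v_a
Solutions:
 v(a) = C1 + Integral(a/cos(a), a)


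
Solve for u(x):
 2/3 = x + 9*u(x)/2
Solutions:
 u(x) = 4/27 - 2*x/9


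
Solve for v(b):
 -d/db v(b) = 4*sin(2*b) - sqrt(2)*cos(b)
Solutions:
 v(b) = C1 + sqrt(2)*sin(b) + 2*cos(2*b)


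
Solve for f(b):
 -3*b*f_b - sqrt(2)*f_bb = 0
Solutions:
 f(b) = C1 + C2*erf(2^(1/4)*sqrt(3)*b/2)


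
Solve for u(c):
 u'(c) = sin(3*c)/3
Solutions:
 u(c) = C1 - cos(3*c)/9


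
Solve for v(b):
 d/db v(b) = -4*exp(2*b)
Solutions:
 v(b) = C1 - 2*exp(2*b)


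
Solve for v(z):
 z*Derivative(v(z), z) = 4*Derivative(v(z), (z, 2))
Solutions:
 v(z) = C1 + C2*erfi(sqrt(2)*z/4)


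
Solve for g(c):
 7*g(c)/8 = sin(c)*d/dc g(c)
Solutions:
 g(c) = C1*(cos(c) - 1)^(7/16)/(cos(c) + 1)^(7/16)


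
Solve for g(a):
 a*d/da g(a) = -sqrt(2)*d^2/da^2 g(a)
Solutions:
 g(a) = C1 + C2*erf(2^(1/4)*a/2)


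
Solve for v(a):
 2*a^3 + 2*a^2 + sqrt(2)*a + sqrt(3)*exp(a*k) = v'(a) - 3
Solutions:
 v(a) = C1 + a^4/2 + 2*a^3/3 + sqrt(2)*a^2/2 + 3*a + sqrt(3)*exp(a*k)/k


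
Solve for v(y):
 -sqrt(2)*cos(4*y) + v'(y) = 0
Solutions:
 v(y) = C1 + sqrt(2)*sin(4*y)/4


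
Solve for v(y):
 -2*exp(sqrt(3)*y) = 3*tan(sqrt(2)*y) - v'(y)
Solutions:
 v(y) = C1 + 2*sqrt(3)*exp(sqrt(3)*y)/3 - 3*sqrt(2)*log(cos(sqrt(2)*y))/2


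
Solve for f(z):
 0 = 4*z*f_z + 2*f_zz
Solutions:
 f(z) = C1 + C2*erf(z)


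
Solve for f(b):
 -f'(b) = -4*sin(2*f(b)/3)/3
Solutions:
 -4*b/3 + 3*log(cos(2*f(b)/3) - 1)/4 - 3*log(cos(2*f(b)/3) + 1)/4 = C1


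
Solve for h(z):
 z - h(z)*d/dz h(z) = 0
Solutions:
 h(z) = -sqrt(C1 + z^2)
 h(z) = sqrt(C1 + z^2)


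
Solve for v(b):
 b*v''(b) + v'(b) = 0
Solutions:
 v(b) = C1 + C2*log(b)


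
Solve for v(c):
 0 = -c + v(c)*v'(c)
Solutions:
 v(c) = -sqrt(C1 + c^2)
 v(c) = sqrt(C1 + c^2)


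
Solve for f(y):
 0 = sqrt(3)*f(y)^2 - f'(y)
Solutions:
 f(y) = -1/(C1 + sqrt(3)*y)


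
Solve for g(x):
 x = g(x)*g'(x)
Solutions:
 g(x) = -sqrt(C1 + x^2)
 g(x) = sqrt(C1 + x^2)


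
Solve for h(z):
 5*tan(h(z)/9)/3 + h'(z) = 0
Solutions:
 h(z) = -9*asin(C1*exp(-5*z/27)) + 9*pi
 h(z) = 9*asin(C1*exp(-5*z/27))


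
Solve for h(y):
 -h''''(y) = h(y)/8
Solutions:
 h(y) = (C1*sin(2^(3/4)*y/4) + C2*cos(2^(3/4)*y/4))*exp(-2^(3/4)*y/4) + (C3*sin(2^(3/4)*y/4) + C4*cos(2^(3/4)*y/4))*exp(2^(3/4)*y/4)


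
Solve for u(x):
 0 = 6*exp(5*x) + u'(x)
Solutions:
 u(x) = C1 - 6*exp(5*x)/5


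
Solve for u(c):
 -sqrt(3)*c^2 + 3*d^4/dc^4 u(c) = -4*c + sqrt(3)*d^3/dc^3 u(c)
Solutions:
 u(c) = C1 + C2*c + C3*c^2 + C4*exp(sqrt(3)*c/3) - c^5/60 - sqrt(3)*c^4/36 - c^3/3


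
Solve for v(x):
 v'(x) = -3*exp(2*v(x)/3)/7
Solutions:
 v(x) = 3*log(-sqrt(-1/(C1 - 3*x))) - 3*log(2) + 3*log(42)/2
 v(x) = 3*log(-1/(C1 - 3*x))/2 - 3*log(2) + 3*log(42)/2


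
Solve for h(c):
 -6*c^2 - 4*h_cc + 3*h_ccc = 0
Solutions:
 h(c) = C1 + C2*c + C3*exp(4*c/3) - c^4/8 - 3*c^3/8 - 27*c^2/32


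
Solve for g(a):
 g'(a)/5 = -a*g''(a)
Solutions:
 g(a) = C1 + C2*a^(4/5)


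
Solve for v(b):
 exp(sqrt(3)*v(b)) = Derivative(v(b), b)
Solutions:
 v(b) = sqrt(3)*(2*log(-1/(C1 + b)) - log(3))/6


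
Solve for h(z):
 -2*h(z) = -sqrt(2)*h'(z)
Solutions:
 h(z) = C1*exp(sqrt(2)*z)


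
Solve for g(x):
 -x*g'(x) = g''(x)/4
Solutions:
 g(x) = C1 + C2*erf(sqrt(2)*x)


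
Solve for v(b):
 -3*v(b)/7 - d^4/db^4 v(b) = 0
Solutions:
 v(b) = (C1*sin(sqrt(2)*3^(1/4)*7^(3/4)*b/14) + C2*cos(sqrt(2)*3^(1/4)*7^(3/4)*b/14))*exp(-sqrt(2)*3^(1/4)*7^(3/4)*b/14) + (C3*sin(sqrt(2)*3^(1/4)*7^(3/4)*b/14) + C4*cos(sqrt(2)*3^(1/4)*7^(3/4)*b/14))*exp(sqrt(2)*3^(1/4)*7^(3/4)*b/14)


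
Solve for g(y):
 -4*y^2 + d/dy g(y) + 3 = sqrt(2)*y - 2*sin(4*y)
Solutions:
 g(y) = C1 + 4*y^3/3 + sqrt(2)*y^2/2 - 3*y + cos(4*y)/2


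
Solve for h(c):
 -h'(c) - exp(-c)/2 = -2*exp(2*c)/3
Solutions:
 h(c) = C1 + exp(2*c)/3 + exp(-c)/2


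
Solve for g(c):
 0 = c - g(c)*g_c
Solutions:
 g(c) = -sqrt(C1 + c^2)
 g(c) = sqrt(C1 + c^2)


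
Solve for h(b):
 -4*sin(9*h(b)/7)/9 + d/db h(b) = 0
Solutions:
 -4*b/9 + 7*log(cos(9*h(b)/7) - 1)/18 - 7*log(cos(9*h(b)/7) + 1)/18 = C1


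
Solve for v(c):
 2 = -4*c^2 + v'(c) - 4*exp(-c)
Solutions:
 v(c) = C1 + 4*c^3/3 + 2*c - 4*exp(-c)


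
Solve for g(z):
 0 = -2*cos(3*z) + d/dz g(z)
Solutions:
 g(z) = C1 + 2*sin(3*z)/3


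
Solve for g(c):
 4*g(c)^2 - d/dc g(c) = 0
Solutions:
 g(c) = -1/(C1 + 4*c)


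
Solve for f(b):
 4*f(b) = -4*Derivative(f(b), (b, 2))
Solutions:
 f(b) = C1*sin(b) + C2*cos(b)


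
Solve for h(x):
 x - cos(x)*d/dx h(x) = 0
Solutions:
 h(x) = C1 + Integral(x/cos(x), x)


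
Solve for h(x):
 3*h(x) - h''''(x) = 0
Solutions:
 h(x) = C1*exp(-3^(1/4)*x) + C2*exp(3^(1/4)*x) + C3*sin(3^(1/4)*x) + C4*cos(3^(1/4)*x)


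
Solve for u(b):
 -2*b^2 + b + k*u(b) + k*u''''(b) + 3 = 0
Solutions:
 u(b) = C1*exp(-sqrt(2)*b*(1 - I)/2) + C2*exp(sqrt(2)*b*(1 - I)/2) + C3*exp(-sqrt(2)*b*(1 + I)/2) + C4*exp(sqrt(2)*b*(1 + I)/2) + 2*b^2/k - b/k - 3/k


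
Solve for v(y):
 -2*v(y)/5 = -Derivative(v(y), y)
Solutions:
 v(y) = C1*exp(2*y/5)


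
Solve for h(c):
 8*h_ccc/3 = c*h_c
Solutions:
 h(c) = C1 + Integral(C2*airyai(3^(1/3)*c/2) + C3*airybi(3^(1/3)*c/2), c)


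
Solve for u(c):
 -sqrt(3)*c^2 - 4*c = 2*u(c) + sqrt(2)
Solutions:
 u(c) = -sqrt(3)*c^2/2 - 2*c - sqrt(2)/2


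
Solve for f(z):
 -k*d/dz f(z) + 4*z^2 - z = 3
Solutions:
 f(z) = C1 + 4*z^3/(3*k) - z^2/(2*k) - 3*z/k


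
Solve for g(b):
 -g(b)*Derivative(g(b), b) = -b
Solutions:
 g(b) = -sqrt(C1 + b^2)
 g(b) = sqrt(C1 + b^2)


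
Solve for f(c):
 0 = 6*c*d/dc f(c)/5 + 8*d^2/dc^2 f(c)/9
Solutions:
 f(c) = C1 + C2*erf(3*sqrt(30)*c/20)


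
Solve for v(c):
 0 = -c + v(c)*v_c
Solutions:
 v(c) = -sqrt(C1 + c^2)
 v(c) = sqrt(C1 + c^2)


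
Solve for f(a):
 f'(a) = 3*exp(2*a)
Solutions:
 f(a) = C1 + 3*exp(2*a)/2


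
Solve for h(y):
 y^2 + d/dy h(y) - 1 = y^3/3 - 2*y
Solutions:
 h(y) = C1 + y^4/12 - y^3/3 - y^2 + y


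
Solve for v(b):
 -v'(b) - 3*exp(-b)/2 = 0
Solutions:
 v(b) = C1 + 3*exp(-b)/2


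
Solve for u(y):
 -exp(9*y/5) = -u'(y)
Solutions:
 u(y) = C1 + 5*exp(9*y/5)/9


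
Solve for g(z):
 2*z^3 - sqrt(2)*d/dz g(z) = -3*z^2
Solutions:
 g(z) = C1 + sqrt(2)*z^4/4 + sqrt(2)*z^3/2


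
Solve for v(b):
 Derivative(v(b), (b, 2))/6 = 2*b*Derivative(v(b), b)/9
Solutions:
 v(b) = C1 + C2*erfi(sqrt(6)*b/3)


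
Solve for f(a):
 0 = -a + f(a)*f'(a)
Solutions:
 f(a) = -sqrt(C1 + a^2)
 f(a) = sqrt(C1 + a^2)


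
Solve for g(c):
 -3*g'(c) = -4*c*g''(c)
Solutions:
 g(c) = C1 + C2*c^(7/4)


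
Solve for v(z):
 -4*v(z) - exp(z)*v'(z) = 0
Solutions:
 v(z) = C1*exp(4*exp(-z))


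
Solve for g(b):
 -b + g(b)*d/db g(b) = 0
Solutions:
 g(b) = -sqrt(C1 + b^2)
 g(b) = sqrt(C1 + b^2)


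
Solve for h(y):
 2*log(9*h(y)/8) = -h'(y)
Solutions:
 -Integral(1/(-log(_y) - 2*log(3) + 3*log(2)), (_y, h(y)))/2 = C1 - y


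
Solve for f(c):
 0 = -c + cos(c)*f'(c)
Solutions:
 f(c) = C1 + Integral(c/cos(c), c)


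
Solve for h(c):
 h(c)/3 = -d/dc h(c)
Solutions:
 h(c) = C1*exp(-c/3)


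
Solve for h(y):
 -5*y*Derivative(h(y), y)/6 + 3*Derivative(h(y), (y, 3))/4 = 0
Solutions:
 h(y) = C1 + Integral(C2*airyai(30^(1/3)*y/3) + C3*airybi(30^(1/3)*y/3), y)


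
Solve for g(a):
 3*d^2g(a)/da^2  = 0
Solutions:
 g(a) = C1 + C2*a


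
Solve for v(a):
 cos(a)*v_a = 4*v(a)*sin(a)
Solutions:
 v(a) = C1/cos(a)^4


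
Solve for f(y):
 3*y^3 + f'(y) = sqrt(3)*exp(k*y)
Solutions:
 f(y) = C1 - 3*y^4/4 + sqrt(3)*exp(k*y)/k


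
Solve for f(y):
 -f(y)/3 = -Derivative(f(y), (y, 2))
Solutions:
 f(y) = C1*exp(-sqrt(3)*y/3) + C2*exp(sqrt(3)*y/3)


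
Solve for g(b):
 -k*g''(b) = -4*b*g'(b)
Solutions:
 g(b) = C1 + C2*erf(sqrt(2)*b*sqrt(-1/k))/sqrt(-1/k)


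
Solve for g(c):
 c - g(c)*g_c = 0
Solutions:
 g(c) = -sqrt(C1 + c^2)
 g(c) = sqrt(C1 + c^2)


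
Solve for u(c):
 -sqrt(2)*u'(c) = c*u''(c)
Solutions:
 u(c) = C1 + C2*c^(1 - sqrt(2))


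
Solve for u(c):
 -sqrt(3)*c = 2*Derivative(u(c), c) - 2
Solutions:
 u(c) = C1 - sqrt(3)*c^2/4 + c


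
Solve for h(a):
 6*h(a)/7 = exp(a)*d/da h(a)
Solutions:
 h(a) = C1*exp(-6*exp(-a)/7)


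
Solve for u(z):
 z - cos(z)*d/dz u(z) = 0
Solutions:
 u(z) = C1 + Integral(z/cos(z), z)


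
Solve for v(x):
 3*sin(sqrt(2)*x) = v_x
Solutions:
 v(x) = C1 - 3*sqrt(2)*cos(sqrt(2)*x)/2


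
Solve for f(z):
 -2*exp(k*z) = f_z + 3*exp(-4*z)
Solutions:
 f(z) = C1 + 3*exp(-4*z)/4 - 2*exp(k*z)/k


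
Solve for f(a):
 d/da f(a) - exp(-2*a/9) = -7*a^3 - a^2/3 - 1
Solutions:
 f(a) = C1 - 7*a^4/4 - a^3/9 - a - 9*exp(-2*a/9)/2


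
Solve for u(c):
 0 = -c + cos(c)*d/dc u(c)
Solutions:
 u(c) = C1 + Integral(c/cos(c), c)


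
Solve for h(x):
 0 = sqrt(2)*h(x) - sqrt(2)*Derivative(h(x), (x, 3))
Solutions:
 h(x) = C3*exp(x) + (C1*sin(sqrt(3)*x/2) + C2*cos(sqrt(3)*x/2))*exp(-x/2)


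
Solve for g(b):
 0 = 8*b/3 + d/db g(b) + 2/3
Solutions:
 g(b) = C1 - 4*b^2/3 - 2*b/3


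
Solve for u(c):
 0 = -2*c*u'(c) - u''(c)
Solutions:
 u(c) = C1 + C2*erf(c)


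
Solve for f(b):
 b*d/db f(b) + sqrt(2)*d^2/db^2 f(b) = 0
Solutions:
 f(b) = C1 + C2*erf(2^(1/4)*b/2)


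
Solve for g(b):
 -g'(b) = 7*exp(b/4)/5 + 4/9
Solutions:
 g(b) = C1 - 4*b/9 - 28*exp(b/4)/5


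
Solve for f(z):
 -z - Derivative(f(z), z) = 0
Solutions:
 f(z) = C1 - z^2/2


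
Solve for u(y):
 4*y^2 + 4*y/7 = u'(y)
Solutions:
 u(y) = C1 + 4*y^3/3 + 2*y^2/7


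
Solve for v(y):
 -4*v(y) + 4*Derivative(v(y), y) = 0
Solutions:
 v(y) = C1*exp(y)


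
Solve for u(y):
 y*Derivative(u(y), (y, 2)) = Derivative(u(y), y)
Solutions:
 u(y) = C1 + C2*y^2


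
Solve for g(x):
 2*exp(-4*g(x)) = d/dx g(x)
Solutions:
 g(x) = log(-I*(C1 + 8*x)^(1/4))
 g(x) = log(I*(C1 + 8*x)^(1/4))
 g(x) = log(-(C1 + 8*x)^(1/4))
 g(x) = log(C1 + 8*x)/4


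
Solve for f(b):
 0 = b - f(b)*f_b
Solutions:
 f(b) = -sqrt(C1 + b^2)
 f(b) = sqrt(C1 + b^2)


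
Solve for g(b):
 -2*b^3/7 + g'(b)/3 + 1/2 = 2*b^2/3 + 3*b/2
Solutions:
 g(b) = C1 + 3*b^4/14 + 2*b^3/3 + 9*b^2/4 - 3*b/2


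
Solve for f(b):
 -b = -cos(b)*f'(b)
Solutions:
 f(b) = C1 + Integral(b/cos(b), b)


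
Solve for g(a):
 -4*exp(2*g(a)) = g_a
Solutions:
 g(a) = log(-sqrt(-1/(C1 - 4*a))) - log(2)/2
 g(a) = log(-1/(C1 - 4*a))/2 - log(2)/2


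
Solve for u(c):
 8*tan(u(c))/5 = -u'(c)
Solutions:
 u(c) = pi - asin(C1*exp(-8*c/5))
 u(c) = asin(C1*exp(-8*c/5))


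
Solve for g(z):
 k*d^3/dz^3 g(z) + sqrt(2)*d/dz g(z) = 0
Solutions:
 g(z) = C1 + C2*exp(-2^(1/4)*z*sqrt(-1/k)) + C3*exp(2^(1/4)*z*sqrt(-1/k))


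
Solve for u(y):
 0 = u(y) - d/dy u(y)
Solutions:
 u(y) = C1*exp(y)


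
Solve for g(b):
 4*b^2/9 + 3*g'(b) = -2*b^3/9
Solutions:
 g(b) = C1 - b^4/54 - 4*b^3/81


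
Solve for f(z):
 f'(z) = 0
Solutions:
 f(z) = C1


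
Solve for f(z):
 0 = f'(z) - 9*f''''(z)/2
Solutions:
 f(z) = C1 + C4*exp(6^(1/3)*z/3) + (C2*sin(2^(1/3)*3^(5/6)*z/6) + C3*cos(2^(1/3)*3^(5/6)*z/6))*exp(-6^(1/3)*z/6)


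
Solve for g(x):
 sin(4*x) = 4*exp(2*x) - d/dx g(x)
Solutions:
 g(x) = C1 + 2*exp(2*x) + cos(4*x)/4


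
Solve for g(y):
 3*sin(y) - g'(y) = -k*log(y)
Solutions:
 g(y) = C1 + k*y*(log(y) - 1) - 3*cos(y)


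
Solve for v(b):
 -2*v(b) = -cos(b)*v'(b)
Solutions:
 v(b) = C1*(sin(b) + 1)/(sin(b) - 1)


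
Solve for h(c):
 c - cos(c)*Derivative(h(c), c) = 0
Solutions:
 h(c) = C1 + Integral(c/cos(c), c)


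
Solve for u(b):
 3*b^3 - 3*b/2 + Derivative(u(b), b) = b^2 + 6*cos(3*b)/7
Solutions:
 u(b) = C1 - 3*b^4/4 + b^3/3 + 3*b^2/4 + 2*sin(3*b)/7


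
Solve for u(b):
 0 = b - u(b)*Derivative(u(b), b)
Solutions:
 u(b) = -sqrt(C1 + b^2)
 u(b) = sqrt(C1 + b^2)


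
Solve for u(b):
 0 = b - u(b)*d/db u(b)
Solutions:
 u(b) = -sqrt(C1 + b^2)
 u(b) = sqrt(C1 + b^2)


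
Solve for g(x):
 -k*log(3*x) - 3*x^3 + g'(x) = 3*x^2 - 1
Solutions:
 g(x) = C1 + k*x*log(x) - k*x + k*x*log(3) + 3*x^4/4 + x^3 - x


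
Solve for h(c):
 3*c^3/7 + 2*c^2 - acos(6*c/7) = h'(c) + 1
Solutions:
 h(c) = C1 + 3*c^4/28 + 2*c^3/3 - c*acos(6*c/7) - c + sqrt(49 - 36*c^2)/6


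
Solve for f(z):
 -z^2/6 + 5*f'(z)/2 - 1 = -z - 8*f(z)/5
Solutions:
 f(z) = C1*exp(-16*z/25) + 5*z^2/48 - 365*z/384 + 12965/6144


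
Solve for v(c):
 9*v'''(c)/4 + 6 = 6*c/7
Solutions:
 v(c) = C1 + C2*c + C3*c^2 + c^4/63 - 4*c^3/9


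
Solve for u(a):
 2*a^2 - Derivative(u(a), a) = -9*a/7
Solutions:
 u(a) = C1 + 2*a^3/3 + 9*a^2/14


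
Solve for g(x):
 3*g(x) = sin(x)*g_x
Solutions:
 g(x) = C1*(cos(x) - 1)^(3/2)/(cos(x) + 1)^(3/2)


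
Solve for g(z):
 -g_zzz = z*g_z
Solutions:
 g(z) = C1 + Integral(C2*airyai(-z) + C3*airybi(-z), z)


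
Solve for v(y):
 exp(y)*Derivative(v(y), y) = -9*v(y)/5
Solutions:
 v(y) = C1*exp(9*exp(-y)/5)


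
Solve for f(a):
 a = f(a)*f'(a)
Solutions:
 f(a) = -sqrt(C1 + a^2)
 f(a) = sqrt(C1 + a^2)


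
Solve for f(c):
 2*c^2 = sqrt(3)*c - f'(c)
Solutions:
 f(c) = C1 - 2*c^3/3 + sqrt(3)*c^2/2


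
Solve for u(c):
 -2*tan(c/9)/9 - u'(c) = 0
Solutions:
 u(c) = C1 + 2*log(cos(c/9))


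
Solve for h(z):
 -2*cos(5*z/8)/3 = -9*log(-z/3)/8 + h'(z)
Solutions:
 h(z) = C1 + 9*z*log(-z)/8 - 9*z*log(3)/8 - 9*z/8 - 16*sin(5*z/8)/15


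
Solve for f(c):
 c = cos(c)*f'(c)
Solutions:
 f(c) = C1 + Integral(c/cos(c), c)


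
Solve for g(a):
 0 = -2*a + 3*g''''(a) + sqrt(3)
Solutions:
 g(a) = C1 + C2*a + C3*a^2 + C4*a^3 + a^5/180 - sqrt(3)*a^4/72


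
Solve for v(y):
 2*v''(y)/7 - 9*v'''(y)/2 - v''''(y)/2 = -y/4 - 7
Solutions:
 v(y) = C1 + C2*y + C3*exp(y*(-63 + sqrt(4081))/14) + C4*exp(-y*(63 + sqrt(4081))/14) - 7*y^3/48 - 1225*y^2/64


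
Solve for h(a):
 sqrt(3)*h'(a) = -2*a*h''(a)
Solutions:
 h(a) = C1 + C2*a^(1 - sqrt(3)/2)


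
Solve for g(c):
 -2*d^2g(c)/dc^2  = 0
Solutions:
 g(c) = C1 + C2*c


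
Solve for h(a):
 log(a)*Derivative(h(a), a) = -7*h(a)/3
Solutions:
 h(a) = C1*exp(-7*li(a)/3)


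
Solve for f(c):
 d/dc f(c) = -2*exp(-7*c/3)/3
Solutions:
 f(c) = C1 + 2*exp(-7*c/3)/7


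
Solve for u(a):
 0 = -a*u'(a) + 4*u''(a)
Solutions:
 u(a) = C1 + C2*erfi(sqrt(2)*a/4)


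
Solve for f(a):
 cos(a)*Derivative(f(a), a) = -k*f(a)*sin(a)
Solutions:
 f(a) = C1*exp(k*log(cos(a)))


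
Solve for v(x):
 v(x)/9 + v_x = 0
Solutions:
 v(x) = C1*exp(-x/9)


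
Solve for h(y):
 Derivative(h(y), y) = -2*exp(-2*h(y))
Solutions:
 h(y) = log(-sqrt(C1 - 4*y))
 h(y) = log(C1 - 4*y)/2


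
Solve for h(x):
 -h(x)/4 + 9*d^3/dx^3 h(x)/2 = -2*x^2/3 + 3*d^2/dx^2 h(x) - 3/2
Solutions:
 h(x) = C1*exp(x*(-2^(1/3)*(9*sqrt(145) + 113)^(1/3) - 8*2^(2/3)/(9*sqrt(145) + 113)^(1/3) + 8)/36)*sin(2^(1/3)*sqrt(3)*x*(-(9*sqrt(145) + 113)^(1/3) + 8*2^(1/3)/(9*sqrt(145) + 113)^(1/3))/36) + C2*exp(x*(-2^(1/3)*(9*sqrt(145) + 113)^(1/3) - 8*2^(2/3)/(9*sqrt(145) + 113)^(1/3) + 8)/36)*cos(2^(1/3)*sqrt(3)*x*(-(9*sqrt(145) + 113)^(1/3) + 8*2^(1/3)/(9*sqrt(145) + 113)^(1/3))/36) + C3*exp(x*(8*2^(2/3)/(9*sqrt(145) + 113)^(1/3) + 4 + 2^(1/3)*(9*sqrt(145) + 113)^(1/3))/18) + 8*x^2/3 - 58


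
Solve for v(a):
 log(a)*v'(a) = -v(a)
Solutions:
 v(a) = C1*exp(-li(a))


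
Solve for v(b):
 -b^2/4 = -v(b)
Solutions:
 v(b) = b^2/4


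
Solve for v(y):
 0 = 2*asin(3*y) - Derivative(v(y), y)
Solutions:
 v(y) = C1 + 2*y*asin(3*y) + 2*sqrt(1 - 9*y^2)/3


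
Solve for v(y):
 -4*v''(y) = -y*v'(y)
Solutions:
 v(y) = C1 + C2*erfi(sqrt(2)*y/4)


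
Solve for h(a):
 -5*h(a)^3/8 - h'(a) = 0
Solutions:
 h(a) = -2*sqrt(-1/(C1 - 5*a))
 h(a) = 2*sqrt(-1/(C1 - 5*a))


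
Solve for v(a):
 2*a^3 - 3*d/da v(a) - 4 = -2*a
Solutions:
 v(a) = C1 + a^4/6 + a^2/3 - 4*a/3


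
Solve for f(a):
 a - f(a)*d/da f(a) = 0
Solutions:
 f(a) = -sqrt(C1 + a^2)
 f(a) = sqrt(C1 + a^2)


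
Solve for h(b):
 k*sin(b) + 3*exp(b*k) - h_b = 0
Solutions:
 h(b) = C1 - k*cos(b) + 3*exp(b*k)/k


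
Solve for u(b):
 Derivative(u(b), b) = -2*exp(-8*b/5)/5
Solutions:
 u(b) = C1 + exp(-8*b/5)/4


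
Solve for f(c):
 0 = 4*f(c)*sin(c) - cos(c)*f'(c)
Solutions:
 f(c) = C1/cos(c)^4


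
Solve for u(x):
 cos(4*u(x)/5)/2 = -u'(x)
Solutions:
 x/2 - 5*log(sin(4*u(x)/5) - 1)/8 + 5*log(sin(4*u(x)/5) + 1)/8 = C1


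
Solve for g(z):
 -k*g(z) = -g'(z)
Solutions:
 g(z) = C1*exp(k*z)


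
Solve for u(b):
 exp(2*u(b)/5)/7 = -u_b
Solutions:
 u(b) = 5*log(-sqrt(-1/(C1 - b))) - 5*log(2) + 5*log(70)/2
 u(b) = 5*log(-1/(C1 - b))/2 - 5*log(2) + 5*log(70)/2


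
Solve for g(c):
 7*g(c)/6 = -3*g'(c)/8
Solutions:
 g(c) = C1*exp(-28*c/9)


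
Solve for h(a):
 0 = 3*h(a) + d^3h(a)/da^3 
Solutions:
 h(a) = C3*exp(-3^(1/3)*a) + (C1*sin(3^(5/6)*a/2) + C2*cos(3^(5/6)*a/2))*exp(3^(1/3)*a/2)


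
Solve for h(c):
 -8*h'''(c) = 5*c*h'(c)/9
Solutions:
 h(c) = C1 + Integral(C2*airyai(-15^(1/3)*c/6) + C3*airybi(-15^(1/3)*c/6), c)


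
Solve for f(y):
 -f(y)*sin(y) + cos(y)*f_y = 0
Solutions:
 f(y) = C1/cos(y)


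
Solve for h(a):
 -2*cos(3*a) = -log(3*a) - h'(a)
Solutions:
 h(a) = C1 - a*log(a) - a*log(3) + a + 2*sin(3*a)/3


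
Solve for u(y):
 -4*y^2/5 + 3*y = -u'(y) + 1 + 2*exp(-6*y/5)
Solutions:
 u(y) = C1 + 4*y^3/15 - 3*y^2/2 + y - 5*exp(-6*y/5)/3


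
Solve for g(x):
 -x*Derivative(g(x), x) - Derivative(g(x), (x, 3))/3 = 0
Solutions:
 g(x) = C1 + Integral(C2*airyai(-3^(1/3)*x) + C3*airybi(-3^(1/3)*x), x)


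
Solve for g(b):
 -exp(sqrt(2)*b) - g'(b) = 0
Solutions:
 g(b) = C1 - sqrt(2)*exp(sqrt(2)*b)/2


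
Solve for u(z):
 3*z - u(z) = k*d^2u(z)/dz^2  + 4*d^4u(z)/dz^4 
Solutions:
 u(z) = C1*exp(-sqrt(2)*z*sqrt(-k - sqrt(k^2 - 16))/4) + C2*exp(sqrt(2)*z*sqrt(-k - sqrt(k^2 - 16))/4) + C3*exp(-sqrt(2)*z*sqrt(-k + sqrt(k^2 - 16))/4) + C4*exp(sqrt(2)*z*sqrt(-k + sqrt(k^2 - 16))/4) + 3*z


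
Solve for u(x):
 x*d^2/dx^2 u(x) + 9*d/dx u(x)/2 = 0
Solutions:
 u(x) = C1 + C2/x^(7/2)


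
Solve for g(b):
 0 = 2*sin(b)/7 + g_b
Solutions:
 g(b) = C1 + 2*cos(b)/7


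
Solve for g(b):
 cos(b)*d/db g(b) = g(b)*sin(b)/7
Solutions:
 g(b) = C1/cos(b)^(1/7)


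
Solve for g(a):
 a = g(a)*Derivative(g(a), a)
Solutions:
 g(a) = -sqrt(C1 + a^2)
 g(a) = sqrt(C1 + a^2)


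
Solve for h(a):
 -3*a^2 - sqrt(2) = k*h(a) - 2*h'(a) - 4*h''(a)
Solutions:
 h(a) = C1*exp(a*(sqrt(4*k + 1) - 1)/4) + C2*exp(-a*(sqrt(4*k + 1) + 1)/4) - 3*a^2/k - 12*a/k^2 - sqrt(2)/k - 24/k^2 - 24/k^3


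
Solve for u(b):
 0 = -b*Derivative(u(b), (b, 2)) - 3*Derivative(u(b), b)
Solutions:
 u(b) = C1 + C2/b^2


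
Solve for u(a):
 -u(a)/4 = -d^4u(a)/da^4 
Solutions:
 u(a) = C1*exp(-sqrt(2)*a/2) + C2*exp(sqrt(2)*a/2) + C3*sin(sqrt(2)*a/2) + C4*cos(sqrt(2)*a/2)


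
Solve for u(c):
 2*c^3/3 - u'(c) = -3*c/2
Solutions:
 u(c) = C1 + c^4/6 + 3*c^2/4


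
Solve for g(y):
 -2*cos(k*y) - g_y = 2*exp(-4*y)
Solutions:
 g(y) = C1 + exp(-4*y)/2 - 2*sin(k*y)/k


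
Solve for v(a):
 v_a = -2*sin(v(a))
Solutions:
 v(a) = -acos((-C1 - exp(4*a))/(C1 - exp(4*a))) + 2*pi
 v(a) = acos((-C1 - exp(4*a))/(C1 - exp(4*a)))


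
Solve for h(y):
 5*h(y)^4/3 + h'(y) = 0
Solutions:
 h(y) = (-1 - sqrt(3)*I)*(1/(C1 + 5*y))^(1/3)/2
 h(y) = (-1 + sqrt(3)*I)*(1/(C1 + 5*y))^(1/3)/2
 h(y) = (1/(C1 + 5*y))^(1/3)


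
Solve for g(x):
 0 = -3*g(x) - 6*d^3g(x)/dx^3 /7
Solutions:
 g(x) = C3*exp(-2^(2/3)*7^(1/3)*x/2) + (C1*sin(2^(2/3)*sqrt(3)*7^(1/3)*x/4) + C2*cos(2^(2/3)*sqrt(3)*7^(1/3)*x/4))*exp(2^(2/3)*7^(1/3)*x/4)


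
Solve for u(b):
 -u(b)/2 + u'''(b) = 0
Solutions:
 u(b) = C3*exp(2^(2/3)*b/2) + (C1*sin(2^(2/3)*sqrt(3)*b/4) + C2*cos(2^(2/3)*sqrt(3)*b/4))*exp(-2^(2/3)*b/4)


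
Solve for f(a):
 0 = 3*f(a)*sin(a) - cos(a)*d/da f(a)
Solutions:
 f(a) = C1/cos(a)^3


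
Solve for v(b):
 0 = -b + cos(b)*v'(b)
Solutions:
 v(b) = C1 + Integral(b/cos(b), b)


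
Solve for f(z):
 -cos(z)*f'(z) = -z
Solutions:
 f(z) = C1 + Integral(z/cos(z), z)


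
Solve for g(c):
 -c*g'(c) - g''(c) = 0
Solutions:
 g(c) = C1 + C2*erf(sqrt(2)*c/2)


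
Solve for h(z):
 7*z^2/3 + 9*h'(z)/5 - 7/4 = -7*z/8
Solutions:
 h(z) = C1 - 35*z^3/81 - 35*z^2/144 + 35*z/36


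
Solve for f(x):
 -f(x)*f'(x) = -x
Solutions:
 f(x) = -sqrt(C1 + x^2)
 f(x) = sqrt(C1 + x^2)


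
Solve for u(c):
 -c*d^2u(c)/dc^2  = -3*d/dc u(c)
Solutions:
 u(c) = C1 + C2*c^4


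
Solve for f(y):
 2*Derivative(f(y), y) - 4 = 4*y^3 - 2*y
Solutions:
 f(y) = C1 + y^4/2 - y^2/2 + 2*y


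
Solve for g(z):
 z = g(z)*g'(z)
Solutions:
 g(z) = -sqrt(C1 + z^2)
 g(z) = sqrt(C1 + z^2)


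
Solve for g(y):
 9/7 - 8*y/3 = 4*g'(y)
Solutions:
 g(y) = C1 - y^2/3 + 9*y/28


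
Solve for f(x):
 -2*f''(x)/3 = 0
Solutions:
 f(x) = C1 + C2*x


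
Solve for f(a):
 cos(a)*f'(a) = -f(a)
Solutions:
 f(a) = C1*sqrt(sin(a) - 1)/sqrt(sin(a) + 1)


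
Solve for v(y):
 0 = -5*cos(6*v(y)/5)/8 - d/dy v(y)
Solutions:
 5*y/8 - 5*log(sin(6*v(y)/5) - 1)/12 + 5*log(sin(6*v(y)/5) + 1)/12 = C1


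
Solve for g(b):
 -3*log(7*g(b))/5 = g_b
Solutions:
 5*Integral(1/(log(_y) + log(7)), (_y, g(b)))/3 = C1 - b


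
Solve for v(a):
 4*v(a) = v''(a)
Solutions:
 v(a) = C1*exp(-2*a) + C2*exp(2*a)


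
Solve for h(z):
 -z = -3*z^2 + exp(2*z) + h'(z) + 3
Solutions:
 h(z) = C1 + z^3 - z^2/2 - 3*z - exp(2*z)/2


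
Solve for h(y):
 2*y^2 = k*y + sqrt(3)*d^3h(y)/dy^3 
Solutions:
 h(y) = C1 + C2*y + C3*y^2 - sqrt(3)*k*y^4/72 + sqrt(3)*y^5/90


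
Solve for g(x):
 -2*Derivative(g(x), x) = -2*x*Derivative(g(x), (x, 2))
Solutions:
 g(x) = C1 + C2*x^2


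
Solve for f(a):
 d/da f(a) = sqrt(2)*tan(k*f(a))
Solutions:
 f(a) = Piecewise((-asin(exp(C1*k + sqrt(2)*a*k))/k + pi/k, Ne(k, 0)), (nan, True))
 f(a) = Piecewise((asin(exp(C1*k + sqrt(2)*a*k))/k, Ne(k, 0)), (nan, True))


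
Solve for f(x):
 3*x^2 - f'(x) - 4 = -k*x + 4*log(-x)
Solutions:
 f(x) = C1 + k*x^2/2 + x^3 - 4*x*log(-x)


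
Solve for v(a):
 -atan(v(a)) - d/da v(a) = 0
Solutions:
 Integral(1/atan(_y), (_y, v(a))) = C1 - a


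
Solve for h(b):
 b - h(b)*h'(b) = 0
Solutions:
 h(b) = -sqrt(C1 + b^2)
 h(b) = sqrt(C1 + b^2)


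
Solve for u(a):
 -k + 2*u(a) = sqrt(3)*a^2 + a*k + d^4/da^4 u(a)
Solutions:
 u(a) = C1*exp(-2^(1/4)*a) + C2*exp(2^(1/4)*a) + C3*sin(2^(1/4)*a) + C4*cos(2^(1/4)*a) + sqrt(3)*a^2/2 + a*k/2 + k/2


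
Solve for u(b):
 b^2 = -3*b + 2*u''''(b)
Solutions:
 u(b) = C1 + C2*b + C3*b^2 + C4*b^3 + b^6/720 + b^5/80


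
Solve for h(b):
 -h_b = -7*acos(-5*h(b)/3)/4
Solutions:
 Integral(1/acos(-5*_y/3), (_y, h(b))) = C1 + 7*b/4


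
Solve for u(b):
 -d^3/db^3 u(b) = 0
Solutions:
 u(b) = C1 + C2*b + C3*b^2


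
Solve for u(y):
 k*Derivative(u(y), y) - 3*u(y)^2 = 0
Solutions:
 u(y) = -k/(C1*k + 3*y)


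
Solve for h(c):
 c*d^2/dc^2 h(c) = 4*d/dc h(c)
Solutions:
 h(c) = C1 + C2*c^5


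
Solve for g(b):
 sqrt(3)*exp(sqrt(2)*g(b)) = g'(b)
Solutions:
 g(b) = sqrt(2)*(2*log(-1/(C1 + sqrt(3)*b)) - log(2))/4


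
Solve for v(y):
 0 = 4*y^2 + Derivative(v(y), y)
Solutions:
 v(y) = C1 - 4*y^3/3


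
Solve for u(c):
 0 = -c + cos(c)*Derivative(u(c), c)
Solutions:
 u(c) = C1 + Integral(c/cos(c), c)


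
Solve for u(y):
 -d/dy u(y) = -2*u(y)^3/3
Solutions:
 u(y) = -sqrt(6)*sqrt(-1/(C1 + 2*y))/2
 u(y) = sqrt(6)*sqrt(-1/(C1 + 2*y))/2


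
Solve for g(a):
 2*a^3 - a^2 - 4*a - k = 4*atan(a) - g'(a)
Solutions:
 g(a) = C1 - a^4/2 + a^3/3 + 2*a^2 + a*k + 4*a*atan(a) - 2*log(a^2 + 1)


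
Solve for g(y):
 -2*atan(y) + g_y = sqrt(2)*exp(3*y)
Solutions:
 g(y) = C1 + 2*y*atan(y) + sqrt(2)*exp(3*y)/3 - log(y^2 + 1)


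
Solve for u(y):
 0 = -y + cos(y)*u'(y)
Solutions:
 u(y) = C1 + Integral(y/cos(y), y)


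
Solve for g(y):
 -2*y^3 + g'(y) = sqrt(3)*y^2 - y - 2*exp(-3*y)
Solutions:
 g(y) = C1 + y^4/2 + sqrt(3)*y^3/3 - y^2/2 + 2*exp(-3*y)/3


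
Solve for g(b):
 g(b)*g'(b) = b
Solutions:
 g(b) = -sqrt(C1 + b^2)
 g(b) = sqrt(C1 + b^2)


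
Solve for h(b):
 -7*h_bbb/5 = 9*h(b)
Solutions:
 h(b) = C3*exp(b*(-45^(1/3)*7^(2/3) + 3*21^(2/3)*5^(1/3))/28)*sin(3*3^(1/6)*5^(1/3)*7^(2/3)*b/14) + C4*exp(b*(-45^(1/3)*7^(2/3) + 3*21^(2/3)*5^(1/3))/28)*cos(3*3^(1/6)*5^(1/3)*7^(2/3)*b/14) + C5*exp(-b*(45^(1/3)*7^(2/3) + 3*21^(2/3)*5^(1/3))/28) + (C1*sin(3*3^(1/6)*5^(1/3)*7^(2/3)*b/14) + C2*cos(3*3^(1/6)*5^(1/3)*7^(2/3)*b/14))*exp(45^(1/3)*7^(2/3)*b/14)


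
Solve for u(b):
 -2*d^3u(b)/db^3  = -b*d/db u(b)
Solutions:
 u(b) = C1 + Integral(C2*airyai(2^(2/3)*b/2) + C3*airybi(2^(2/3)*b/2), b)


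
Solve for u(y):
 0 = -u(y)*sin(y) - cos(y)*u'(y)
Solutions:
 u(y) = C1*cos(y)


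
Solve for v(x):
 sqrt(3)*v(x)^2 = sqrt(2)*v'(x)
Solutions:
 v(x) = -2/(C1 + sqrt(6)*x)


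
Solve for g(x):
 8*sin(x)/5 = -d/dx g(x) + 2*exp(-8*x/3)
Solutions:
 g(x) = C1 + 8*cos(x)/5 - 3*exp(-8*x/3)/4


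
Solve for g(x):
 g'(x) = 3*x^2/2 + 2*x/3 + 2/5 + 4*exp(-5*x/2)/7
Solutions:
 g(x) = C1 + x^3/2 + x^2/3 + 2*x/5 - 8*exp(-5*x/2)/35


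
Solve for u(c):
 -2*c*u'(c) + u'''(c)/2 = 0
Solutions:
 u(c) = C1 + Integral(C2*airyai(2^(2/3)*c) + C3*airybi(2^(2/3)*c), c)


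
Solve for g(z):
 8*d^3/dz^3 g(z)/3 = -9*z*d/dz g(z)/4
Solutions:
 g(z) = C1 + Integral(C2*airyai(-3*2^(1/3)*z/4) + C3*airybi(-3*2^(1/3)*z/4), z)


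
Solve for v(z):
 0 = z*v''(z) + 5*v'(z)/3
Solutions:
 v(z) = C1 + C2/z^(2/3)


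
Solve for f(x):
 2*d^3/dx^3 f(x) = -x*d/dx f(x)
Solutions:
 f(x) = C1 + Integral(C2*airyai(-2^(2/3)*x/2) + C3*airybi(-2^(2/3)*x/2), x)


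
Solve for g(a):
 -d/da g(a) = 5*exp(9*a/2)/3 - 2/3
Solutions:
 g(a) = C1 + 2*a/3 - 10*exp(9*a/2)/27


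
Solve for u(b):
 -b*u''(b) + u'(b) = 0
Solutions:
 u(b) = C1 + C2*b^2


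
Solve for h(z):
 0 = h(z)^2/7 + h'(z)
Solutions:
 h(z) = 7/(C1 + z)


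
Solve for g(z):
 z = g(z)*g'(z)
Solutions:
 g(z) = -sqrt(C1 + z^2)
 g(z) = sqrt(C1 + z^2)


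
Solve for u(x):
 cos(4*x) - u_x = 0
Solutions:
 u(x) = C1 + sin(4*x)/4


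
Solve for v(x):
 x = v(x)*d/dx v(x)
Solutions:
 v(x) = -sqrt(C1 + x^2)
 v(x) = sqrt(C1 + x^2)


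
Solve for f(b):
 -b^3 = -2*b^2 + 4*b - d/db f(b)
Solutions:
 f(b) = C1 + b^4/4 - 2*b^3/3 + 2*b^2


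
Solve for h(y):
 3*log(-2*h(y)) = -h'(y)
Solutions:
 Integral(1/(log(-_y) + log(2)), (_y, h(y)))/3 = C1 - y


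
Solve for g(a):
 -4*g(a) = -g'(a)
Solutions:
 g(a) = C1*exp(4*a)


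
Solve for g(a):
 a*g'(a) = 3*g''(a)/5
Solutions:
 g(a) = C1 + C2*erfi(sqrt(30)*a/6)


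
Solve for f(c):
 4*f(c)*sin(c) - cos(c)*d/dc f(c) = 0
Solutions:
 f(c) = C1/cos(c)^4


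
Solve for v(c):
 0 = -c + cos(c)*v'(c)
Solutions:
 v(c) = C1 + Integral(c/cos(c), c)


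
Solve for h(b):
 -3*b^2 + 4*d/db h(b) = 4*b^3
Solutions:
 h(b) = C1 + b^4/4 + b^3/4


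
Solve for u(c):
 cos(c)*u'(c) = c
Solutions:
 u(c) = C1 + Integral(c/cos(c), c)


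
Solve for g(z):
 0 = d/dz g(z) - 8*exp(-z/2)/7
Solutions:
 g(z) = C1 - 16*exp(-z/2)/7


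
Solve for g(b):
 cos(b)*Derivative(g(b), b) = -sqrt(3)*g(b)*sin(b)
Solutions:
 g(b) = C1*cos(b)^(sqrt(3))


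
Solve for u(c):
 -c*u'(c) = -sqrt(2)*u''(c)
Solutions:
 u(c) = C1 + C2*erfi(2^(1/4)*c/2)


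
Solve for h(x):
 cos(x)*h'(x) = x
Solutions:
 h(x) = C1 + Integral(x/cos(x), x)


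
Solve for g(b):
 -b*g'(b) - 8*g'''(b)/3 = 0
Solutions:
 g(b) = C1 + Integral(C2*airyai(-3^(1/3)*b/2) + C3*airybi(-3^(1/3)*b/2), b)


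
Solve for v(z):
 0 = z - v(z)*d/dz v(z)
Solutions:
 v(z) = -sqrt(C1 + z^2)
 v(z) = sqrt(C1 + z^2)


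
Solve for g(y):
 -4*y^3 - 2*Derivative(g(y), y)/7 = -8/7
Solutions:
 g(y) = C1 - 7*y^4/2 + 4*y


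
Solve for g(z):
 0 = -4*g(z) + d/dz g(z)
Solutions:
 g(z) = C1*exp(4*z)


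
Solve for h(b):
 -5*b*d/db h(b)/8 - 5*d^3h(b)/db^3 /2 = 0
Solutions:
 h(b) = C1 + Integral(C2*airyai(-2^(1/3)*b/2) + C3*airybi(-2^(1/3)*b/2), b)


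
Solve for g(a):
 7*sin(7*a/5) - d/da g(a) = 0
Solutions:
 g(a) = C1 - 5*cos(7*a/5)


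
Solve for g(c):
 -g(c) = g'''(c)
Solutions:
 g(c) = C3*exp(-c) + (C1*sin(sqrt(3)*c/2) + C2*cos(sqrt(3)*c/2))*exp(c/2)


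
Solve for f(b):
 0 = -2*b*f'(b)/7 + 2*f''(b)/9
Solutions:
 f(b) = C1 + C2*erfi(3*sqrt(14)*b/14)


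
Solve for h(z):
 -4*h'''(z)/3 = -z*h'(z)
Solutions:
 h(z) = C1 + Integral(C2*airyai(6^(1/3)*z/2) + C3*airybi(6^(1/3)*z/2), z)


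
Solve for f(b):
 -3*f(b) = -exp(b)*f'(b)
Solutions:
 f(b) = C1*exp(-3*exp(-b))


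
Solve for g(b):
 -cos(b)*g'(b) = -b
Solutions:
 g(b) = C1 + Integral(b/cos(b), b)


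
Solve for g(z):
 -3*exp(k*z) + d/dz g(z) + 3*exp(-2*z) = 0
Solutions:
 g(z) = C1 + 3*exp(-2*z)/2 + 3*exp(k*z)/k


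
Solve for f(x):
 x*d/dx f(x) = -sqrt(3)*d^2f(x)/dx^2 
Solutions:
 f(x) = C1 + C2*erf(sqrt(2)*3^(3/4)*x/6)


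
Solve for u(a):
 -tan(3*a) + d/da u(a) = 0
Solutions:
 u(a) = C1 - log(cos(3*a))/3


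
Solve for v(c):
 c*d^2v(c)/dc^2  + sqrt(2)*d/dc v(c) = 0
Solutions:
 v(c) = C1 + C2*c^(1 - sqrt(2))


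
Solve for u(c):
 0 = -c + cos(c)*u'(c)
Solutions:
 u(c) = C1 + Integral(c/cos(c), c)


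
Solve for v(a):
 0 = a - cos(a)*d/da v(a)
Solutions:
 v(a) = C1 + Integral(a/cos(a), a)


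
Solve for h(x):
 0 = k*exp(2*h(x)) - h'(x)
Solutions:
 h(x) = log(-sqrt(-1/(C1 + k*x))) - log(2)/2
 h(x) = log(-1/(C1 + k*x))/2 - log(2)/2


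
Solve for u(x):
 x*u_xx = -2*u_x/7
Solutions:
 u(x) = C1 + C2*x^(5/7)


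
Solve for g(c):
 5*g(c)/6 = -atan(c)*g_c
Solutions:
 g(c) = C1*exp(-5*Integral(1/atan(c), c)/6)


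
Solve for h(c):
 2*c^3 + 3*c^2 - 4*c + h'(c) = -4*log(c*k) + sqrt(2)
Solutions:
 h(c) = C1 - c^4/2 - c^3 + 2*c^2 - 4*c*log(c*k) + c*(sqrt(2) + 4)


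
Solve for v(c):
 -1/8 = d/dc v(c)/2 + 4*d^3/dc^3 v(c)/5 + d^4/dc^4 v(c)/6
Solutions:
 v(c) = C1 + C2*exp(c*(-32 + 128*2^(1/3)/(5*sqrt(36345) + 1399)^(1/3) + 2^(2/3)*(5*sqrt(36345) + 1399)^(1/3))/20)*sin(2^(1/3)*sqrt(3)*c*(-2^(1/3)*(5*sqrt(36345) + 1399)^(1/3) + 128/(5*sqrt(36345) + 1399)^(1/3))/20) + C3*exp(c*(-32 + 128*2^(1/3)/(5*sqrt(36345) + 1399)^(1/3) + 2^(2/3)*(5*sqrt(36345) + 1399)^(1/3))/20)*cos(2^(1/3)*sqrt(3)*c*(-2^(1/3)*(5*sqrt(36345) + 1399)^(1/3) + 128/(5*sqrt(36345) + 1399)^(1/3))/20) + C4*exp(-c*(128*2^(1/3)/(5*sqrt(36345) + 1399)^(1/3) + 16 + 2^(2/3)*(5*sqrt(36345) + 1399)^(1/3))/10) - c/4


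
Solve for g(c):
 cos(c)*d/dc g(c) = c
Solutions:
 g(c) = C1 + Integral(c/cos(c), c)


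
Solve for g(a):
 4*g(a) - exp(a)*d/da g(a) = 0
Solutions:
 g(a) = C1*exp(-4*exp(-a))


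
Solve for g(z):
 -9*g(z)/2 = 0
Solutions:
 g(z) = 0


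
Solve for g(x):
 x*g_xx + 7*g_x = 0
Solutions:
 g(x) = C1 + C2/x^6


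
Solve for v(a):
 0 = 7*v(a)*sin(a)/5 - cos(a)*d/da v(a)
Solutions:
 v(a) = C1/cos(a)^(7/5)


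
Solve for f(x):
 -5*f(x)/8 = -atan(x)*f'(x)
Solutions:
 f(x) = C1*exp(5*Integral(1/atan(x), x)/8)


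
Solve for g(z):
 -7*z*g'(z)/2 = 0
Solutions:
 g(z) = C1


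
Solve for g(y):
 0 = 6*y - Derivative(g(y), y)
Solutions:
 g(y) = C1 + 3*y^2


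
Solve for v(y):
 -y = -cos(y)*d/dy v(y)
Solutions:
 v(y) = C1 + Integral(y/cos(y), y)


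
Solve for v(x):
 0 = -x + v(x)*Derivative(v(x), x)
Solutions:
 v(x) = -sqrt(C1 + x^2)
 v(x) = sqrt(C1 + x^2)


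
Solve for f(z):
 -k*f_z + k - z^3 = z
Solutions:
 f(z) = C1 + z - z^4/(4*k) - z^2/(2*k)


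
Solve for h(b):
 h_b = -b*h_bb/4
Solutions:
 h(b) = C1 + C2/b^3


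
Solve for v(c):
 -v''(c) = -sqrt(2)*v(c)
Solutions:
 v(c) = C1*exp(-2^(1/4)*c) + C2*exp(2^(1/4)*c)


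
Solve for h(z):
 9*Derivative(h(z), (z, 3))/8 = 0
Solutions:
 h(z) = C1 + C2*z + C3*z^2


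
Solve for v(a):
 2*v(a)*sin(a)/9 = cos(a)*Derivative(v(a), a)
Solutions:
 v(a) = C1/cos(a)^(2/9)


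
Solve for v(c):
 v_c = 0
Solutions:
 v(c) = C1


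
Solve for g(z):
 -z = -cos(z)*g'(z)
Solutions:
 g(z) = C1 + Integral(z/cos(z), z)


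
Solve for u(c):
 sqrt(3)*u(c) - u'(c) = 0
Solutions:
 u(c) = C1*exp(sqrt(3)*c)


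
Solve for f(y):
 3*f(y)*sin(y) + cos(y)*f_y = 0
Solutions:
 f(y) = C1*cos(y)^3


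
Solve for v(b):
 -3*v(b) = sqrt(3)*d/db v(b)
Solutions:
 v(b) = C1*exp(-sqrt(3)*b)


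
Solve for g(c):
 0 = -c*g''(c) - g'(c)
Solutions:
 g(c) = C1 + C2*log(c)


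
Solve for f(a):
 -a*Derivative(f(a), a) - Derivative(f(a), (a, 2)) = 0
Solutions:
 f(a) = C1 + C2*erf(sqrt(2)*a/2)


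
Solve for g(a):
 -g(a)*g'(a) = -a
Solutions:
 g(a) = -sqrt(C1 + a^2)
 g(a) = sqrt(C1 + a^2)


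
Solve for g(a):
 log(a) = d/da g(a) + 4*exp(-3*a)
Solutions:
 g(a) = C1 + a*log(a) - a + 4*exp(-3*a)/3


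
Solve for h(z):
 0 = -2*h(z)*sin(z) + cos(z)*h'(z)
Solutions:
 h(z) = C1/cos(z)^2


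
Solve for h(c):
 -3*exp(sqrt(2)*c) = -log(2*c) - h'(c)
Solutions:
 h(c) = C1 - c*log(c) + c*(1 - log(2)) + 3*sqrt(2)*exp(sqrt(2)*c)/2


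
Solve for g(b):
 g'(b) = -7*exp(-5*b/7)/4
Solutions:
 g(b) = C1 + 49*exp(-5*b/7)/20
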